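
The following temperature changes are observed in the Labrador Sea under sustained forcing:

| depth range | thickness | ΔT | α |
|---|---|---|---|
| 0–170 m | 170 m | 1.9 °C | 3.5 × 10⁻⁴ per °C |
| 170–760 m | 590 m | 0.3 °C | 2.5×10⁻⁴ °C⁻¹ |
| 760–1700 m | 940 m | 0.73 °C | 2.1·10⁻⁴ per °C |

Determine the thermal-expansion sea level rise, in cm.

about 30.1 cm

0–170 m: 170 × 3.5×10⁻⁴ × 1.9 = 0.11305 m
170–760 m: 0.3 × 2.5×10⁻⁴ × 590 = 0.04425 m
Layer 3: 2.1×10⁻⁴ × 0.73 × 940 = 0.144102 m
Δh = 0.11305 + 0.04425 + 0.144102 = 0.301402 m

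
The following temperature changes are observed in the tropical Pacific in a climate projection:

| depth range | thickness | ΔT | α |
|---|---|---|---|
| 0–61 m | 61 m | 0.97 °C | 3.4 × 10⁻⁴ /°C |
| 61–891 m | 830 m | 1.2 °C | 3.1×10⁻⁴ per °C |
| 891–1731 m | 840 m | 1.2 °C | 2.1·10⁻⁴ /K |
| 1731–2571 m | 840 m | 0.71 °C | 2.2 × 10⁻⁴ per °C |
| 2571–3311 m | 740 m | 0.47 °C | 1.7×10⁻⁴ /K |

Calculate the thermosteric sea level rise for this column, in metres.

3.4×10⁻⁴ × 0.97 × 61 = 0.0201178 m
61–891 m: 1.2 × 830 × 3.1×10⁻⁴ = 0.30876 m
Layer 3: 840 × 2.1×10⁻⁴ × 1.2 = 0.21168 m
Layer 4: 840 × 2.2×10⁻⁴ × 0.71 = 0.131208 m
2571–3311 m: 1.7×10⁻⁴ × 740 × 0.47 = 0.059126 m
Δh = 0.0201178 + 0.30876 + 0.21168 + 0.131208 + 0.059126 = 0.7308918 m ≈ 0.731 m

0.731 m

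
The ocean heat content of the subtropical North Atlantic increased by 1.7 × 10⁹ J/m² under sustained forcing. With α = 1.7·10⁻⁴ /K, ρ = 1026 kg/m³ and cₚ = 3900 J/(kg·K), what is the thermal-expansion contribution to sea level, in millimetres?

about 72 mm

Δh = αQ/(ρcₚ) = 1.7×10⁻⁴ × 1.7×10⁹ / (1026 × 3900) ≈ 0.072225 m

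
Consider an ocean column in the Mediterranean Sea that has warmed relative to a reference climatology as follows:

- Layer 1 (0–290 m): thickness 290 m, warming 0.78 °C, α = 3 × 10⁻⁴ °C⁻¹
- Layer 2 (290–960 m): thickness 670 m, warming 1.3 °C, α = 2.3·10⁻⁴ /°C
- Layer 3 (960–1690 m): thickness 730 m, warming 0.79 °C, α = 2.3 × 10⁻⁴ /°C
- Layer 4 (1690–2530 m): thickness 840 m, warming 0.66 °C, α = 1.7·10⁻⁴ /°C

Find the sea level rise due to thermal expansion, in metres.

Layer 1: 0.78 × 290 × 3×10⁻⁴ = 0.06786 m
290–960 m: 1.3 × 2.3×10⁻⁴ × 670 = 0.20033 m
960–1690 m: 730 × 2.3×10⁻⁴ × 0.79 = 0.132641 m
840 × 0.66 × 1.7×10⁻⁴ = 0.094248 m
Δh = 0.06786 + 0.20033 + 0.132641 + 0.094248 = 0.495079 m

0.495 m of thermosteric rise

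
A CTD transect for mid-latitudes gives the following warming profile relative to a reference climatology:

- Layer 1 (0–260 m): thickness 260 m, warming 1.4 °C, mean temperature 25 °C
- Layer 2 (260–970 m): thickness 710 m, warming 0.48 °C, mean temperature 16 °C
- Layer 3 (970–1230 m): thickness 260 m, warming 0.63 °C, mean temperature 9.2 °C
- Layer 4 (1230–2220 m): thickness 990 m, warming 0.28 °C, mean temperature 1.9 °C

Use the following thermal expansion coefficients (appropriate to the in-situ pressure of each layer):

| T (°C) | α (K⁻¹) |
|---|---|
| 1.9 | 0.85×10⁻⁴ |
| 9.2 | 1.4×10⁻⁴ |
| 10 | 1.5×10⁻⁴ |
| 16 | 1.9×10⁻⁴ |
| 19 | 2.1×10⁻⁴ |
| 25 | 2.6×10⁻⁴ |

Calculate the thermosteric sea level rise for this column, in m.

Δh ≈ 0.206 m

Layer 1 at 25 °C → α = 2.6×10⁻⁴ K⁻¹
Layer 2 at 16 °C → α = 1.9×10⁻⁴ K⁻¹
Layer 3 at 9.2 °C → α = 1.4×10⁻⁴ K⁻¹
Layer 4 at 1.9 °C → α = 0.85×10⁻⁴ K⁻¹
Layer 1: 1.4 × 2.6×10⁻⁴ × 260 = 0.09464 m
Layer 2: 1.9×10⁻⁴ × 710 × 0.48 = 0.064752 m
970–1230 m: 260 × 0.63 × 1.4×10⁻⁴ = 0.022932 m
0.85×10⁻⁴ × 990 × 0.28 = 0.023562 m
Δh = 0.09464 + 0.064752 + 0.022932 + 0.023562 = 0.205886 m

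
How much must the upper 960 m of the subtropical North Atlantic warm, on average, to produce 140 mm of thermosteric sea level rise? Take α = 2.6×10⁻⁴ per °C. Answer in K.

ΔT = Δh/(αH) = 0.14 / (2.6×10⁻⁴ × 960) ≈ 0.5609 K

about 0.561 K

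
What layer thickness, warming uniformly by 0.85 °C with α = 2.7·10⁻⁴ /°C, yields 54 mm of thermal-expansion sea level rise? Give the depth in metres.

H ≈ 235 m

H = Δh/(αΔT) = 0.054 / (2.7×10⁻⁴ × 0.85) ≈ 235.3 m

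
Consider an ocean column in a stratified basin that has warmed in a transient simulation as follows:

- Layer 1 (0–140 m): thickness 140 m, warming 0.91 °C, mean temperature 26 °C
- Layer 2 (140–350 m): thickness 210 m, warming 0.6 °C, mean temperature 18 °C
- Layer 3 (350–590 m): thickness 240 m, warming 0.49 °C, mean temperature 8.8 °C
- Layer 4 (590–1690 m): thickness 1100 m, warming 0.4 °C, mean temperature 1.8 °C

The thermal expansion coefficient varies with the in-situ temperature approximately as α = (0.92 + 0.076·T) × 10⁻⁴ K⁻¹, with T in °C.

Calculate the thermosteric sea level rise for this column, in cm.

Δh ≈ 13.1 cm

Layer 1: α = (0.92 + 0.076×26)×10⁻⁴ = 2.896×10⁻⁴ K⁻¹
Layer 2: α = (0.92 + 0.076×18)×10⁻⁴ = 2.288×10⁻⁴ K⁻¹
Layer 3: α = (0.92 + 0.076×8.8)×10⁻⁴ = 1.5888×10⁻⁴ K⁻¹
Layer 4: α = (0.92 + 0.076×1.8)×10⁻⁴ = 1.0568×10⁻⁴ K⁻¹
0.91 × 140 × 2.896×10⁻⁴ = 0.03689504 m
140–350 m: 2.288×10⁻⁴ × 0.6 × 210 = 0.0288288 m
Layer 3: 0.49 × 240 × 1.5888×10⁻⁴ = 0.018684288 m
590–1690 m: 0.4 × 1.0568×10⁻⁴ × 1100 = 0.0464992 m
Δh = 0.03689504 + 0.0288288 + 0.018684288 + 0.0464992 = 0.130907328 m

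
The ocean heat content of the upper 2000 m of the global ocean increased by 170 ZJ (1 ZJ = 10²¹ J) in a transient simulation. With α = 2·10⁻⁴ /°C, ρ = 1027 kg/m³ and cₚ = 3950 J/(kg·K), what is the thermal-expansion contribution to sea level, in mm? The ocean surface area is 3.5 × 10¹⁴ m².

Per unit area: Q = 170×10²¹ / (3.5×10¹⁴) ≈ 4.857×10⁸ J/m²
Δh = αQ/(ρcₚ) = 2×10⁻⁴ × 4.857×10⁸ / (1027 × 3950) ≈ 0.023946 m

Δh ≈ 24 mm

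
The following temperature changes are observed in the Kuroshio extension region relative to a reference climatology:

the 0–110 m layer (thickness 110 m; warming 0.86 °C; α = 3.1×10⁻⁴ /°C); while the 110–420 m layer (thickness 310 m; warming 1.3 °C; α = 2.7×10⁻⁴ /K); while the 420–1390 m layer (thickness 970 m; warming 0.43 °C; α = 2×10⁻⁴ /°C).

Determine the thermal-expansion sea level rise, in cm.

about 22 cm

Layer 1: 0.86 × 3.1×10⁻⁴ × 110 = 0.029326 m
2.7×10⁻⁴ × 310 × 1.3 = 0.10881 m
Layer 3: 970 × 0.43 × 2×10⁻⁴ = 0.08342 m
Δh = 0.029326 + 0.10881 + 0.08342 = 0.221556 m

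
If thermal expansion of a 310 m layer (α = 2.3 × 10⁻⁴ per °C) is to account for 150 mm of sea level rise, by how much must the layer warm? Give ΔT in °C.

ΔT = Δh/(αH) = 0.15 / (2.3×10⁻⁴ × 310) ≈ 2.104 °C

ΔT ≈ 2.10 °C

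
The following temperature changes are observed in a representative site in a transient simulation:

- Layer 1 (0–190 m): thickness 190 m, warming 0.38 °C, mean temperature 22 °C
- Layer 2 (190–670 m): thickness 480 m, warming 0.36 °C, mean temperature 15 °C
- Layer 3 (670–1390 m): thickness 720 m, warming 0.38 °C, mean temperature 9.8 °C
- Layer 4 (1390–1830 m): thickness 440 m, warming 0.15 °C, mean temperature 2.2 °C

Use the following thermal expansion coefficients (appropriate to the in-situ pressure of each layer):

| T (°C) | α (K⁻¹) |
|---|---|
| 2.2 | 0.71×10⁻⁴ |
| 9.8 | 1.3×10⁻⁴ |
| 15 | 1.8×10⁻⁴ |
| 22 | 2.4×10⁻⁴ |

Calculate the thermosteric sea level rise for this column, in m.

Δh ≈ 0.0887 m

Layer 1 at 22 °C → α = 2.4×10⁻⁴ K⁻¹
Layer 2 at 15 °C → α = 1.8×10⁻⁴ K⁻¹
Layer 3 at 9.8 °C → α = 1.3×10⁻⁴ K⁻¹
Layer 4 at 2.2 °C → α = 0.71×10⁻⁴ K⁻¹
Layer 1: 2.4×10⁻⁴ × 0.38 × 190 = 0.017328 m
0.36 × 480 × 1.8×10⁻⁴ = 0.031104 m
Layer 3: 1.3×10⁻⁴ × 0.38 × 720 = 0.035568 m
Layer 4: 0.71×10⁻⁴ × 440 × 0.15 = 0.004686 m
Δh = 0.017328 + 0.031104 + 0.035568 + 0.004686 = 0.088686 m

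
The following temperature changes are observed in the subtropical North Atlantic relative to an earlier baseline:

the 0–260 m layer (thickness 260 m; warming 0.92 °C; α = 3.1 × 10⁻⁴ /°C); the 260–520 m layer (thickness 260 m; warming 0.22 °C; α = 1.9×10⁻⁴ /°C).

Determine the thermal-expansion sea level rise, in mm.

Layer 1: 260 × 0.92 × 3.1×10⁻⁴ = 0.074152 m
260 × 1.9×10⁻⁴ × 0.22 = 0.010868 m
Δh = 0.074152 + 0.010868 = 0.08502 m

about 85.0 mm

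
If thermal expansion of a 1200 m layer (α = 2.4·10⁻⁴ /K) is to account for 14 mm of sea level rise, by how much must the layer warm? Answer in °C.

ΔT = Δh/(αH) = 0.014 / (2.4×10⁻⁴ × 1200) ≈ 0.04861 °C

about 0.0486 °C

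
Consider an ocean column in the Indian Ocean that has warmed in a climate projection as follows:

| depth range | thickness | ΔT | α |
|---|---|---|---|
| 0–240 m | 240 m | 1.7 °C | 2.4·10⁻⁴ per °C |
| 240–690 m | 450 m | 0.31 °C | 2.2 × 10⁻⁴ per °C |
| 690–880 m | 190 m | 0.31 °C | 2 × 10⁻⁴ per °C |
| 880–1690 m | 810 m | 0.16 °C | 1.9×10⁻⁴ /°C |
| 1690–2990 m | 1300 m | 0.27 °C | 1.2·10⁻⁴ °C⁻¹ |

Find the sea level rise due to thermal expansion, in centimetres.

Layer 1: 2.4×10⁻⁴ × 1.7 × 240 = 0.09792 m
Layer 2: 450 × 2.2×10⁻⁴ × 0.31 = 0.03069 m
2×10⁻⁴ × 0.31 × 190 = 0.01178 m
0.16 × 810 × 1.9×10⁻⁴ = 0.024624 m
0.27 × 1300 × 1.2×10⁻⁴ = 0.04212 m
Δh = 0.09792 + 0.03069 + 0.01178 + 0.024624 + 0.04212 = 0.207134 m

Δh = 21 cm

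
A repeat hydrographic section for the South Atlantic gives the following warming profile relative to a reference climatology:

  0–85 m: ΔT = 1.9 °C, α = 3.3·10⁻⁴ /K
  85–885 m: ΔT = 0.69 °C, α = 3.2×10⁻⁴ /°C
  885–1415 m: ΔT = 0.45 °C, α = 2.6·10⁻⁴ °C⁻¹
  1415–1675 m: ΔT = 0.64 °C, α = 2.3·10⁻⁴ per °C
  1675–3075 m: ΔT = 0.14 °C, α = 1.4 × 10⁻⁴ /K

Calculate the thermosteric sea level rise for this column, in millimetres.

Δh = 358 mm

0–85 m: 1.9 × 3.3×10⁻⁴ × 85 = 0.053295 m
85–885 m: 0.69 × 800 × 3.2×10⁻⁴ = 0.17664 m
0.45 × 530 × 2.6×10⁻⁴ = 0.06201 m
1415–1675 m: 2.3×10⁻⁴ × 260 × 0.64 = 0.038272 m
1.4×10⁻⁴ × 1400 × 0.14 = 0.02744 m
Δh = 0.053295 + 0.17664 + 0.06201 + 0.038272 + 0.02744 = 0.357657 m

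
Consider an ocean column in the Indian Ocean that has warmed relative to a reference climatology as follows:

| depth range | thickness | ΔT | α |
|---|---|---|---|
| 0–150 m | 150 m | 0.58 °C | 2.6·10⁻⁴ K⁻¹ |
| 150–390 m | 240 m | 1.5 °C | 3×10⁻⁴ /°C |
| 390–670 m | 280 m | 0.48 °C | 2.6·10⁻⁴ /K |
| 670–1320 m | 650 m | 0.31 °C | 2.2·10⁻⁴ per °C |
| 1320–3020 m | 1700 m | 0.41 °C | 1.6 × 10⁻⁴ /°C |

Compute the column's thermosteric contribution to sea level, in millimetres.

Δh ≈ 320 mm

0.58 × 150 × 2.6×10⁻⁴ = 0.02262 m
Layer 2: 3×10⁻⁴ × 1.5 × 240 = 0.10800 m
280 × 2.6×10⁻⁴ × 0.48 = 0.034944 m
0.31 × 650 × 2.2×10⁻⁴ = 0.04433 m
Layer 5: 0.41 × 1700 × 1.6×10⁻⁴ = 0.11152 m
Δh = 0.02262 + 0.10800 + 0.034944 + 0.04433 + 0.11152 = 0.321414 m ≈ 320 mm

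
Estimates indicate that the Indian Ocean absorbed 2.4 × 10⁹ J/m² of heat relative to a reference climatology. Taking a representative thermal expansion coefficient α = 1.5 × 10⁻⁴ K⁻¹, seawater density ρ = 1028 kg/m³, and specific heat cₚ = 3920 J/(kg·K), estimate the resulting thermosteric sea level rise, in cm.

about 8.9 cm

Δh = αQ/(ρcₚ) = 1.5×10⁻⁴ × 2.4×10⁹ / (1028 × 3920) ≈ 0.089335 m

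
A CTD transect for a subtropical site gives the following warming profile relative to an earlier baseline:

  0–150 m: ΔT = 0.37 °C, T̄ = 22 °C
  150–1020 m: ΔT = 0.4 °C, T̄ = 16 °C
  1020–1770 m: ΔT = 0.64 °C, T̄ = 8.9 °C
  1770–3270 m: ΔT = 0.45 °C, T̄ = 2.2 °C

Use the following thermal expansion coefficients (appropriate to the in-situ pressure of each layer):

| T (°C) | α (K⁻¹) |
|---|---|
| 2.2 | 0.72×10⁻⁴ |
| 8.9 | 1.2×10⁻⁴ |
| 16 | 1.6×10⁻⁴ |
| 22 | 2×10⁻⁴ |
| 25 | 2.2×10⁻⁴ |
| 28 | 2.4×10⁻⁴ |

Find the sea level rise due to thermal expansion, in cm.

Δh ≈ 17 cm

Layer 1 at 22 °C → α = 2×10⁻⁴ K⁻¹
Layer 2 at 16 °C → α = 1.6×10⁻⁴ K⁻¹
Layer 3 at 8.9 °C → α = 1.2×10⁻⁴ K⁻¹
Layer 4 at 2.2 °C → α = 0.72×10⁻⁴ K⁻¹
2×10⁻⁴ × 0.37 × 150 = 0.01110 m
Layer 2: 870 × 0.4 × 1.6×10⁻⁴ = 0.05568 m
Layer 3: 1.2×10⁻⁴ × 0.64 × 750 = 0.05760 m
Layer 4: 1500 × 0.45 × 0.72×10⁻⁴ = 0.04860 m
Δh = 0.01110 + 0.05568 + 0.05760 + 0.04860 = 0.17298 m ≈ 17 cm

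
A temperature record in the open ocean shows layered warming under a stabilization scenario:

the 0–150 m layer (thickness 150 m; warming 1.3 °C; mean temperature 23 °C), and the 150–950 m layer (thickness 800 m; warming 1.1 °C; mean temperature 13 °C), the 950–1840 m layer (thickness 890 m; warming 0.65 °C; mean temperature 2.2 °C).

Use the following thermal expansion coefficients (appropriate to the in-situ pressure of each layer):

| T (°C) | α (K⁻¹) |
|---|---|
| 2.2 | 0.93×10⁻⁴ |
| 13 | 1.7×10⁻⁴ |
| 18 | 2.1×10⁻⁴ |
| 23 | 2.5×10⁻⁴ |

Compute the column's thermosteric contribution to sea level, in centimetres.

25 cm

Layer 1 at 23 °C → α = 2.5×10⁻⁴ K⁻¹
Layer 2 at 13 °C → α = 1.7×10⁻⁴ K⁻¹
Layer 3 at 2.2 °C → α = 0.93×10⁻⁴ K⁻¹
Layer 1: 2.5×10⁻⁴ × 1.3 × 150 = 0.04875 m
150–950 m: 1.1 × 800 × 1.7×10⁻⁴ = 0.14960 m
Layer 3: 0.65 × 890 × 0.93×10⁻⁴ = 0.0538005 m
Δh = 0.04875 + 0.14960 + 0.0538005 = 0.2521505 m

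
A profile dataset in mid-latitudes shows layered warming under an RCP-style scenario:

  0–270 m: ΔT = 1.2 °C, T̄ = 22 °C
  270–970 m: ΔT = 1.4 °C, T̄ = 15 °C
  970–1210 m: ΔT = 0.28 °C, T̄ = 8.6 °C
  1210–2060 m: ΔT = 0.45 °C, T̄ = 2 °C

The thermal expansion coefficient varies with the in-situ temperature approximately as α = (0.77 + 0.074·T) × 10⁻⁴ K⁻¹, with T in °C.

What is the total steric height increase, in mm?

310 mm

Layer 1: α = (0.77 + 0.074×22)×10⁻⁴ = 2.398×10⁻⁴ K⁻¹
Layer 2: α = (0.77 + 0.074×15)×10⁻⁴ = 1.88×10⁻⁴ K⁻¹
Layer 3: α = (0.77 + 0.074×8.6)×10⁻⁴ = 1.4064×10⁻⁴ K⁻¹
Layer 4: α = (0.77 + 0.074×2)×10⁻⁴ = 0.918×10⁻⁴ K⁻¹
0–270 m: 2.398×10⁻⁴ × 1.2 × 270 = 0.0776952 m
270–970 m: 1.4 × 700 × 1.88×10⁻⁴ = 0.18424 m
970–1210 m: 1.4064×10⁻⁴ × 240 × 0.28 = 0.009451008 m
0.918×10⁻⁴ × 0.45 × 850 = 0.0351135 m
Δh = 0.0776952 + 0.18424 + 0.009451008 + 0.0351135 = 0.306499708 m ≈ 310 mm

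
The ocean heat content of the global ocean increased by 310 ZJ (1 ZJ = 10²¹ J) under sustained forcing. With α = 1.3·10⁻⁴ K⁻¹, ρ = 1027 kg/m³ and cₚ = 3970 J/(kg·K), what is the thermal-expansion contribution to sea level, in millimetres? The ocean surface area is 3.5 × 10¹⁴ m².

28.2 mm of thermosteric rise

Per unit area: Q = 310×10²¹ / (3.5×10¹⁴) ≈ 8.857×10⁸ J/m²
Δh = αQ/(ρcₚ) = 1.3×10⁻⁴ × 8.857×10⁸ / (1027 × 3970) ≈ 0.02824 m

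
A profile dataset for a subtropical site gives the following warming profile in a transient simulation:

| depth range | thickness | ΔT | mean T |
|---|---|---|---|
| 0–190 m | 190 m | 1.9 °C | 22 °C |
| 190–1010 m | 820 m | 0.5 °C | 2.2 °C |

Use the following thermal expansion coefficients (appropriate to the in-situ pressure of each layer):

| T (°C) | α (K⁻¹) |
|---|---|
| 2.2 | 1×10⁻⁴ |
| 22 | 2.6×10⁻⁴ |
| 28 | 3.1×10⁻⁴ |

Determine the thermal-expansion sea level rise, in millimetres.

Δh = 130 mm

Layer 1 at 22 °C → α = 2.6×10⁻⁴ K⁻¹
Layer 2 at 2.2 °C → α = 1×10⁻⁴ K⁻¹
1.9 × 2.6×10⁻⁴ × 190 = 0.09386 m
Layer 2: 820 × 0.5 × 1×10⁻⁴ = 0.04100 m
Δh = 0.09386 + 0.04100 = 0.13486 m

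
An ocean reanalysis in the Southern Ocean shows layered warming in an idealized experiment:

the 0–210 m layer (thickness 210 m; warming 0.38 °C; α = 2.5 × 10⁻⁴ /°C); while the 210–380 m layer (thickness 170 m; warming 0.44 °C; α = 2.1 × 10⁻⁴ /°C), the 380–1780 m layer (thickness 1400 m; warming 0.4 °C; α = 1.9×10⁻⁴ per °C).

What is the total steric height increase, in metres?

0.14 m

Layer 1: 0.38 × 210 × 2.5×10⁻⁴ = 0.01995 m
0.44 × 2.1×10⁻⁴ × 170 = 0.015708 m
Layer 3: 0.4 × 1.9×10⁻⁴ × 1400 = 0.10640 m
Δh = 0.01995 + 0.015708 + 0.10640 = 0.142058 m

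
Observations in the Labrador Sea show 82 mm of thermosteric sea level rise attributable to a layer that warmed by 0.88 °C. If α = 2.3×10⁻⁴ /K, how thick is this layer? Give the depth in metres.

H ≈ 405 m

H = Δh/(αΔT) = 0.082 / (2.3×10⁻⁴ × 0.88) ≈ 405.1 m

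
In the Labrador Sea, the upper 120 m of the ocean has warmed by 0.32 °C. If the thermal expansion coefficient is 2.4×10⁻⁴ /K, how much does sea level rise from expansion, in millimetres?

Δh ≈ 9.2 mm

Δh = αΔT·H = 2.4×10⁻⁴ × 0.32 × 120 = 0.009216 m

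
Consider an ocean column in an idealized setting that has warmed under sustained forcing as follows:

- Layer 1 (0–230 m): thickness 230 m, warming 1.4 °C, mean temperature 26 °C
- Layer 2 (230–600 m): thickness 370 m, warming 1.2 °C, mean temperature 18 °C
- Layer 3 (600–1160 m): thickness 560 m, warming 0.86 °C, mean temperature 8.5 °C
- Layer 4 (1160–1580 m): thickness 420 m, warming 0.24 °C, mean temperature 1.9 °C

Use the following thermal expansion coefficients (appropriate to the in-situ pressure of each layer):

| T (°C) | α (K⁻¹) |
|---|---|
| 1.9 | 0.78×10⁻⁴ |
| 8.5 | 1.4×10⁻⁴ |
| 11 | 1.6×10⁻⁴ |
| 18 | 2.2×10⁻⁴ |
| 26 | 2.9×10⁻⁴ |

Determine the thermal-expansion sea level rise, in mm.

Δh = 270 mm

Layer 1 at 26 °C → α = 2.9×10⁻⁴ K⁻¹
Layer 2 at 18 °C → α = 2.2×10⁻⁴ K⁻¹
Layer 3 at 8.5 °C → α = 1.4×10⁻⁴ K⁻¹
Layer 4 at 1.9 °C → α = 0.78×10⁻⁴ K⁻¹
230 × 1.4 × 2.9×10⁻⁴ = 0.09338 m
1.2 × 2.2×10⁻⁴ × 370 = 0.09768 m
Layer 3: 1.4×10⁻⁴ × 0.86 × 560 = 0.067424 m
Layer 4: 0.24 × 0.78×10⁻⁴ × 420 = 0.0078624 m
Δh = 0.09338 + 0.09768 + 0.067424 + 0.0078624 = 0.2663464 m ≈ 270 mm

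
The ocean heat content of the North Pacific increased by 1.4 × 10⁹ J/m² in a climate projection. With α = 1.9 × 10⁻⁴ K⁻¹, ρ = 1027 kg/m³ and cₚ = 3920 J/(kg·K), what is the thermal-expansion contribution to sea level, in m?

0.0661 m of thermosteric rise

Δh = αQ/(ρcₚ) = 1.9×10⁻⁴ × 1.4×10⁹ / (1027 × 3920) ≈ 0.066073 m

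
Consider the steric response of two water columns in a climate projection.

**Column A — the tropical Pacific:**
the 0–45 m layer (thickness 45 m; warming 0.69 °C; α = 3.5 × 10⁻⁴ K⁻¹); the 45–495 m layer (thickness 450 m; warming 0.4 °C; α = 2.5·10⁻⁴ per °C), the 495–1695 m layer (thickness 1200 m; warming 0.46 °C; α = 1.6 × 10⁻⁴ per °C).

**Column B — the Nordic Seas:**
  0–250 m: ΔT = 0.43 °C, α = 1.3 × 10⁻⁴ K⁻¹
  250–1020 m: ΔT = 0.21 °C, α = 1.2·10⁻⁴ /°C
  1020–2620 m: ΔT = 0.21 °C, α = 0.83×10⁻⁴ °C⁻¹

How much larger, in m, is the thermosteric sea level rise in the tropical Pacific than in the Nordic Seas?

A Layer 1: 45 × 0.69 × 3.5×10⁻⁴ = 0.0108675 m
A 450 × 2.5×10⁻⁴ × 0.4 = 0.04500 m
A Layer 3: 1200 × 1.6×10⁻⁴ × 0.46 = 0.08832 m
A total: 0.1441875 m
B 0–250 m: 0.43 × 1.3×10⁻⁴ × 250 = 0.013975 m
B 1.2×10⁻⁴ × 0.21 × 770 = 0.019404 m
B Layer 3: 0.21 × 0.83×10⁻⁴ × 1600 = 0.027888 m
B total: 0.061267 m
Difference: 0.1441875 − 0.061267 = 0.0829205 m

Δh_A − Δh_B ≈ 0.0829 m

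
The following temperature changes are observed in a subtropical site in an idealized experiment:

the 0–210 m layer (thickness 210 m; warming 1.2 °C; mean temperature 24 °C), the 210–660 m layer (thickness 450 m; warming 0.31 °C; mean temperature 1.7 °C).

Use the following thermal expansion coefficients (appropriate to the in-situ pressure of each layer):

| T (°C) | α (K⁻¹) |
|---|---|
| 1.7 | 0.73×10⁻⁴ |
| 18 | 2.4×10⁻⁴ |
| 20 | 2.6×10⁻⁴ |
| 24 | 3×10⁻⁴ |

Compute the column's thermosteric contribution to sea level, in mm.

Layer 1 at 24 °C → α = 3×10⁻⁴ K⁻¹
Layer 2 at 1.7 °C → α = 0.73×10⁻⁴ K⁻¹
1.2 × 3×10⁻⁴ × 210 = 0.07560 m
Layer 2: 450 × 0.31 × 0.73×10⁻⁴ = 0.0101835 m
Δh = 0.07560 + 0.0101835 = 0.0857835 m ≈ 86 mm

about 86 mm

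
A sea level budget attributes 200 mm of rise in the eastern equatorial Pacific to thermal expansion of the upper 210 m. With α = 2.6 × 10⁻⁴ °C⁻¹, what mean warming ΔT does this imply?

ΔT ≈ 3.66 °C

ΔT = Δh/(αH) = 0.2 / (2.6×10⁻⁴ × 210) ≈ 3.663 °C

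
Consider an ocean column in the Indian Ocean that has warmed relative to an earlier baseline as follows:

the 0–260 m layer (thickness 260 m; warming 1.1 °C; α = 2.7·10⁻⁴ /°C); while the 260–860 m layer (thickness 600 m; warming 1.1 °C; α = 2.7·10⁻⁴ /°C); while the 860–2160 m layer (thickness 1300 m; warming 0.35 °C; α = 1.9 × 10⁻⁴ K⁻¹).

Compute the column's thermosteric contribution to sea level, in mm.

2.7×10⁻⁴ × 260 × 1.1 = 0.07722 m
1.1 × 600 × 2.7×10⁻⁴ = 0.17820 m
Layer 3: 1300 × 1.9×10⁻⁴ × 0.35 = 0.08645 m
Δh = 0.07722 + 0.17820 + 0.08645 = 0.34187 m

Δh ≈ 342 mm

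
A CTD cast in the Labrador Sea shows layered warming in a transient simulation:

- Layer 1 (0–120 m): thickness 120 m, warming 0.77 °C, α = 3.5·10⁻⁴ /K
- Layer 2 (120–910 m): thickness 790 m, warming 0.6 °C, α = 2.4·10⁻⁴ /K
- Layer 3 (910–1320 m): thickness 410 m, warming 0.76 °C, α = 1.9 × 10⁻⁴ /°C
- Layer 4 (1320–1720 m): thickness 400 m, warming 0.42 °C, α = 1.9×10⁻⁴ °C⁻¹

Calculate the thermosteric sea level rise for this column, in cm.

120 × 0.77 × 3.5×10⁻⁴ = 0.03234 m
Layer 2: 0.6 × 2.4×10⁻⁴ × 790 = 0.11376 m
410 × 1.9×10⁻⁴ × 0.76 = 0.059204 m
400 × 0.42 × 1.9×10⁻⁴ = 0.03192 m
Δh = 0.03234 + 0.11376 + 0.059204 + 0.03192 = 0.237224 m

Δh ≈ 23.7 cm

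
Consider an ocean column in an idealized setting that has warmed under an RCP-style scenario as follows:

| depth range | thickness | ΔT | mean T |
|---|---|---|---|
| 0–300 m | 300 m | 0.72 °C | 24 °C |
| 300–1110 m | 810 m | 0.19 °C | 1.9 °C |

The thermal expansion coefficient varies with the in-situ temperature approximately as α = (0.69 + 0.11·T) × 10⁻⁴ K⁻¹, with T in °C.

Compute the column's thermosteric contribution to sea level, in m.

Layer 1: α = (0.69 + 0.11×24)×10⁻⁴ = 3.33×10⁻⁴ K⁻¹
Layer 2: α = (0.69 + 0.11×1.9)×10⁻⁴ = 0.899×10⁻⁴ K⁻¹
Layer 1: 0.72 × 3.33×10⁻⁴ × 300 = 0.071928 m
Layer 2: 0.19 × 810 × 0.899×10⁻⁴ = 0.01383561 m
Δh = 0.071928 + 0.01383561 = 0.08576361 m

Δh ≈ 0.0858 m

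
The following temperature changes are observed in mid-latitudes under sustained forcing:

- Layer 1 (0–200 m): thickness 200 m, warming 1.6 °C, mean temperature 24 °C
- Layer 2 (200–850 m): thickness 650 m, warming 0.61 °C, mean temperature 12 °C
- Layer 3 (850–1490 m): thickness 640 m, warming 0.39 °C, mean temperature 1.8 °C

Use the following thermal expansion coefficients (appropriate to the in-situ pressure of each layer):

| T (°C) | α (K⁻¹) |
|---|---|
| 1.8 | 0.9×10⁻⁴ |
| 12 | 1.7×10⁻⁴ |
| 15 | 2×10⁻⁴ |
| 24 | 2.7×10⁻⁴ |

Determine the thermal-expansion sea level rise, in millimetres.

Layer 1 at 24 °C → α = 2.7×10⁻⁴ K⁻¹
Layer 2 at 12 °C → α = 1.7×10⁻⁴ K⁻¹
Layer 3 at 1.8 °C → α = 0.9×10⁻⁴ K⁻¹
Layer 1: 1.6 × 200 × 2.7×10⁻⁴ = 0.08640 m
Layer 2: 0.61 × 650 × 1.7×10⁻⁴ = 0.067405 m
Layer 3: 0.9×10⁻⁴ × 640 × 0.39 = 0.022464 m
Δh = 0.08640 + 0.067405 + 0.022464 = 0.176269 m ≈ 176 mm

about 176 mm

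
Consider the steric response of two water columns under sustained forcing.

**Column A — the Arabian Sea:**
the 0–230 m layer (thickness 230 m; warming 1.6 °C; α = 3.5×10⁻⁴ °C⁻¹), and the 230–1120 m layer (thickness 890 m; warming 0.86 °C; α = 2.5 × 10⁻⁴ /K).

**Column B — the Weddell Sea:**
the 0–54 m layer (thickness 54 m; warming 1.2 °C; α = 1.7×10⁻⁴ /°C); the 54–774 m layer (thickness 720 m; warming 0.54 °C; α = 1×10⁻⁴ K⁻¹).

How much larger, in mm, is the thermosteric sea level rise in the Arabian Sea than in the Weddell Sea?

270 mm larger

A 0–230 m: 230 × 1.6 × 3.5×10⁻⁴ = 0.12880 m
A Layer 2: 890 × 0.86 × 2.5×10⁻⁴ = 0.19135 m
A total: 0.32015 m
B Layer 1: 54 × 1.2 × 1.7×10⁻⁴ = 0.011016 m
B 1×10⁻⁴ × 720 × 0.54 = 0.03888 m
B total: 0.049896 m
Difference: 0.32015 − 0.049896 = 0.270254 m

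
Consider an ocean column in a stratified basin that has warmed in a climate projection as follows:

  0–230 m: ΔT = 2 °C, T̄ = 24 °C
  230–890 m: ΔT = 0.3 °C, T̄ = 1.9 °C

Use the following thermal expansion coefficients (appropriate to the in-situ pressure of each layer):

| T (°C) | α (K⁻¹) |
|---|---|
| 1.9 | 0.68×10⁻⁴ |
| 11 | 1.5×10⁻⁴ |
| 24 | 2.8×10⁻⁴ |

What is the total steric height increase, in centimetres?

Layer 1 at 24 °C → α = 2.8×10⁻⁴ K⁻¹
Layer 2 at 1.9 °C → α = 0.68×10⁻⁴ K⁻¹
Layer 1: 2 × 230 × 2.8×10⁻⁴ = 0.12880 m
230–890 m: 660 × 0.68×10⁻⁴ × 0.3 = 0.013464 m
Δh = 0.12880 + 0.013464 = 0.142264 m

Δh = 14.2 cm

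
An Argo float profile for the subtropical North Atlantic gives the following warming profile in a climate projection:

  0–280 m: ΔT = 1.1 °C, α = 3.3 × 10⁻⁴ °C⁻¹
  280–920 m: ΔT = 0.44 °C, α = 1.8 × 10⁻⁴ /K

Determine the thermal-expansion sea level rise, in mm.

Layer 1: 280 × 1.1 × 3.3×10⁻⁴ = 0.10164 m
Layer 2: 0.44 × 1.8×10⁻⁴ × 640 = 0.050688 m
Δh = 0.10164 + 0.050688 = 0.152328 m

Δh ≈ 152 mm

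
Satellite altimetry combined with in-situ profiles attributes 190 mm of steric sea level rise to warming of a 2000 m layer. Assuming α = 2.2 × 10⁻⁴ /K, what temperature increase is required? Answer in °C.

ΔT = Δh/(αH) = 0.19 / (2.2×10⁻⁴ × 2000) ≈ 0.4318 °C

ΔT ≈ 0.432 °C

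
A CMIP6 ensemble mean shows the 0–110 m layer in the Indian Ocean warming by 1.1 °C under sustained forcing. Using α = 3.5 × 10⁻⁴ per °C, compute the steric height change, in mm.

Δh = 42.4 mm

Δh = αΔT·H = 3.5×10⁻⁴ × 1.1 × 110 = 0.04235 m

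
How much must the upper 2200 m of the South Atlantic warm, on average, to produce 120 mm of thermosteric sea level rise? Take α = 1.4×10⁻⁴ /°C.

ΔT ≈ 0.390 K

ΔT = Δh/(αH) = 0.12 / (1.4×10⁻⁴ × 2200) ≈ 0.3896 K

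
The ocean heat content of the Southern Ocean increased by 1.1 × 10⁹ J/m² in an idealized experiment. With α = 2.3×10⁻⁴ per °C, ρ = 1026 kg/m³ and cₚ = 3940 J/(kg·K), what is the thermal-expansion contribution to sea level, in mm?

63 mm of thermosteric rise

Δh = αQ/(ρcₚ) = 2.3×10⁻⁴ × 1.1×10⁹ / (1026 × 3940) ≈ 0.062586 m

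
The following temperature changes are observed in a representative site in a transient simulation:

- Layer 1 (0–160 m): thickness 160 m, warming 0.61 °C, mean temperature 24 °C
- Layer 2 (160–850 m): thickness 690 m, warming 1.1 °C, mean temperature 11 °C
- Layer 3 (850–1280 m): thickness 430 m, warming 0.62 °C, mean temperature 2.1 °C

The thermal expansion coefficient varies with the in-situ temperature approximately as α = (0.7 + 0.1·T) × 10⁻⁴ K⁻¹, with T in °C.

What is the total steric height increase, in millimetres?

Layer 1: α = (0.7 + 0.1×24)×10⁻⁴ = 3.1×10⁻⁴ K⁻¹
Layer 2: α = (0.7 + 0.1×11)×10⁻⁴ = 1.8×10⁻⁴ K⁻¹
Layer 3: α = (0.7 + 0.1×2.1)×10⁻⁴ = 0.91×10⁻⁴ K⁻¹
Layer 1: 3.1×10⁻⁴ × 160 × 0.61 = 0.030256 m
160–850 m: 1.8×10⁻⁴ × 690 × 1.1 = 0.13662 m
Layer 3: 430 × 0.62 × 0.91×10⁻⁴ = 0.0242606 m
Δh = 0.030256 + 0.13662 + 0.0242606 = 0.1911366 m ≈ 190 mm

about 190 mm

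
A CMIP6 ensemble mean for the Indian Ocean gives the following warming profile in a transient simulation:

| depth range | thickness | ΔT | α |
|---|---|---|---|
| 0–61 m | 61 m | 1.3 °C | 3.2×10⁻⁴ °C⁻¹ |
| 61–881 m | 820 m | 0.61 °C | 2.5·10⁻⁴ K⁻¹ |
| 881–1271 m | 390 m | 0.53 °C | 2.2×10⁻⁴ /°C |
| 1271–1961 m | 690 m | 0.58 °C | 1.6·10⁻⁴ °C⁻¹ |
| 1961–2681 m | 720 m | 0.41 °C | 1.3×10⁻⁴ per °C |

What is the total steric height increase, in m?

1.3 × 3.2×10⁻⁴ × 61 = 0.025376 m
Layer 2: 2.5×10⁻⁴ × 820 × 0.61 = 0.12505 m
881–1271 m: 2.2×10⁻⁴ × 390 × 0.53 = 0.045474 m
0.58 × 690 × 1.6×10⁻⁴ = 0.064032 m
1.3×10⁻⁴ × 0.41 × 720 = 0.038376 m
Δh = 0.025376 + 0.12505 + 0.045474 + 0.064032 + 0.038376 = 0.298308 m ≈ 0.298 m

Δh = 0.298 m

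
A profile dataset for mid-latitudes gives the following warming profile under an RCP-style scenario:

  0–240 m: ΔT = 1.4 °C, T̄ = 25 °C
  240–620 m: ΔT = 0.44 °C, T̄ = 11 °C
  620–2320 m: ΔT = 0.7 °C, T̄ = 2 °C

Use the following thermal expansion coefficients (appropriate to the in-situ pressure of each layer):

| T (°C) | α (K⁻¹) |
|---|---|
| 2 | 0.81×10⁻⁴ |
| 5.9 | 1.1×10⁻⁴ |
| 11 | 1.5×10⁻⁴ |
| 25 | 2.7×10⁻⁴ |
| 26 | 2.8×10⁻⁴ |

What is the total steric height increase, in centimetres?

Layer 1 at 25 °C → α = 2.7×10⁻⁴ K⁻¹
Layer 2 at 11 °C → α = 1.5×10⁻⁴ K⁻¹
Layer 3 at 2 °C → α = 0.81×10⁻⁴ K⁻¹
2.7×10⁻⁴ × 240 × 1.4 = 0.09072 m
Layer 2: 0.44 × 380 × 1.5×10⁻⁴ = 0.02508 m
620–2320 m: 0.81×10⁻⁴ × 1700 × 0.7 = 0.09639 m
Δh = 0.09072 + 0.02508 + 0.09639 = 0.21219 m ≈ 21 cm

Δh = 21 cm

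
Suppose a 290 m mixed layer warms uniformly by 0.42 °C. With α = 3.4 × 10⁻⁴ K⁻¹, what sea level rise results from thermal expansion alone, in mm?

41 mm

Δh = αΔT·H = 3.4×10⁻⁴ × 0.42 × 290 = 0.041412 m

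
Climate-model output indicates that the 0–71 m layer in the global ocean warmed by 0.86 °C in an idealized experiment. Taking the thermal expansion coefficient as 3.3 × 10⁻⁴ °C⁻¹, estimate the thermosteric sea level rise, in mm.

Δh = αΔT·H = 3.3×10⁻⁴ × 0.86 × 71 = 0.0201498 m

Δh ≈ 20.1 mm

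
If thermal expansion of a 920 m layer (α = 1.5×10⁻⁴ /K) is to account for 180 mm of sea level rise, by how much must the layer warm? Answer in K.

about 1.30 K

ΔT = Δh/(αH) = 0.18 / (1.5×10⁻⁴ × 920) ≈ 1.304 K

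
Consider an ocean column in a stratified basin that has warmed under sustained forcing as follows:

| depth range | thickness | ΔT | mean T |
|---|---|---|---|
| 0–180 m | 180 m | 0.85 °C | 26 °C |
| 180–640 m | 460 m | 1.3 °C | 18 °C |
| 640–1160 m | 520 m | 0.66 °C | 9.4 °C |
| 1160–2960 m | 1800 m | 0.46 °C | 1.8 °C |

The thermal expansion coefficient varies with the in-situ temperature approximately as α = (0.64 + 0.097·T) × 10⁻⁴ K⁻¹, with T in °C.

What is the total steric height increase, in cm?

Layer 1: α = (0.64 + 0.097×26)×10⁻⁴ = 3.162×10⁻⁴ K⁻¹
Layer 2: α = (0.64 + 0.097×18)×10⁻⁴ = 2.386×10⁻⁴ K⁻¹
Layer 3: α = (0.64 + 0.097×9.4)×10⁻⁴ = 1.5518×10⁻⁴ K⁻¹
Layer 4: α = (0.64 + 0.097×1.8)×10⁻⁴ = 0.8146×10⁻⁴ K⁻¹
0–180 m: 180 × 3.162×10⁻⁴ × 0.85 = 0.0483786 m
Layer 2: 1.3 × 2.386×10⁻⁴ × 460 = 0.1426828 m
520 × 1.5518×10⁻⁴ × 0.66 = 0.053257776 m
1160–2960 m: 0.8146×10⁻⁴ × 0.46 × 1800 = 0.06744888 m
Δh = 0.0483786 + 0.1426828 + 0.053257776 + 0.06744888 = 0.311768056 m

31 cm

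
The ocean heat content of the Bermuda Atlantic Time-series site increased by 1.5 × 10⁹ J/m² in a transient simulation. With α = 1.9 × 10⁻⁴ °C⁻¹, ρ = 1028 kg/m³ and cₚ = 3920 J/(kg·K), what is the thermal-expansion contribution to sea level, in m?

about 0.0707 m

Δh = αQ/(ρcₚ) = 1.9×10⁻⁴ × 1.5×10⁹ / (1028 × 3920) ≈ 0.070724 m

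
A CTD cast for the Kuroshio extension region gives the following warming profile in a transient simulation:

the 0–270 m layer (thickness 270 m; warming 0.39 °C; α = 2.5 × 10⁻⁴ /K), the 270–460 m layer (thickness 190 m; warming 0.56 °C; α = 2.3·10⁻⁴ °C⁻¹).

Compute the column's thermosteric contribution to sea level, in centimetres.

about 5.08 cm

0–270 m: 270 × 0.39 × 2.5×10⁻⁴ = 0.026325 m
2.3×10⁻⁴ × 190 × 0.56 = 0.024472 m
Δh = 0.026325 + 0.024472 = 0.050797 m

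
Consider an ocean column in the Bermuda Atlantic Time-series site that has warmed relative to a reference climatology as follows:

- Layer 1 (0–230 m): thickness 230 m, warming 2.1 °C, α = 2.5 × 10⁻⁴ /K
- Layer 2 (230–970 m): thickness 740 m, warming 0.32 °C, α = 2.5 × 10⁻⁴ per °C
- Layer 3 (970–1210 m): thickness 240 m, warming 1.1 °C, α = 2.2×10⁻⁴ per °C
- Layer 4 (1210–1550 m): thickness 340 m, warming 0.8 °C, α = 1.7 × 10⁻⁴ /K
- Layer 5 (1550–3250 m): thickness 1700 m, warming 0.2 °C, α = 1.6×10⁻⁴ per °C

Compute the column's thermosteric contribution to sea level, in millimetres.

Δh ≈ 339 mm

230 × 2.1 × 2.5×10⁻⁴ = 0.12075 m
0.32 × 740 × 2.5×10⁻⁴ = 0.05920 m
Layer 3: 2.2×10⁻⁴ × 240 × 1.1 = 0.05808 m
Layer 4: 340 × 1.7×10⁻⁴ × 0.8 = 0.04624 m
1550–3250 m: 0.2 × 1700 × 1.6×10⁻⁴ = 0.05440 m
Δh = 0.12075 + 0.05920 + 0.05808 + 0.04624 + 0.05440 = 0.33867 m ≈ 339 mm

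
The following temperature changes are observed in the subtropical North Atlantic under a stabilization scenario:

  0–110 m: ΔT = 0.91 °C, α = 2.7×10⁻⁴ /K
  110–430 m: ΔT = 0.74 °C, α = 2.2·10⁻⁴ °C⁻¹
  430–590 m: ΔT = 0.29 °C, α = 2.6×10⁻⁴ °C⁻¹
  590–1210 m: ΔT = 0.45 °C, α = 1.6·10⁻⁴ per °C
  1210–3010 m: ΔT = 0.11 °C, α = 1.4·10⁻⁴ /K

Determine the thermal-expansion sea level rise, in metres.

0.164 m of thermosteric rise

Layer 1: 2.7×10⁻⁴ × 110 × 0.91 = 0.027027 m
Layer 2: 2.2×10⁻⁴ × 320 × 0.74 = 0.052096 m
430–590 m: 160 × 2.6×10⁻⁴ × 0.29 = 0.012064 m
590–1210 m: 0.45 × 1.6×10⁻⁴ × 620 = 0.04464 m
1210–3010 m: 0.11 × 1.4×10⁻⁴ × 1800 = 0.02772 m
Δh = 0.027027 + 0.052096 + 0.012064 + 0.04464 + 0.02772 = 0.163547 m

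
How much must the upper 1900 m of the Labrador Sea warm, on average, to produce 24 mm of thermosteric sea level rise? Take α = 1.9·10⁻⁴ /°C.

0.0665 °C

ΔT = Δh/(αH) = 0.024 / (1.9×10⁻⁴ × 1900) ≈ 0.06648 °C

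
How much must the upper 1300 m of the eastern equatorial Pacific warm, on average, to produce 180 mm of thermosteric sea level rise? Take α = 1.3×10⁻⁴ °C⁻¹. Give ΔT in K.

ΔT = Δh/(αH) = 0.18 / (1.3×10⁻⁴ × 1300) ≈ 1.065 K

1.1 K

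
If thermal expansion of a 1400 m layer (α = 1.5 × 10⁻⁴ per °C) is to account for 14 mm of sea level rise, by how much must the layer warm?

ΔT ≈ 0.067 °C

ΔT = Δh/(αH) = 0.014 / (1.5×10⁻⁴ × 1400) ≈ 0.06667 °C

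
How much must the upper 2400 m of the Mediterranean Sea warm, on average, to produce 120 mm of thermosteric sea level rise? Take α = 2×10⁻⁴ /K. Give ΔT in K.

ΔT = Δh/(αH) = 0.12 / (2×10⁻⁴ × 2400) = 0.2500 K

ΔT ≈ 0.25 K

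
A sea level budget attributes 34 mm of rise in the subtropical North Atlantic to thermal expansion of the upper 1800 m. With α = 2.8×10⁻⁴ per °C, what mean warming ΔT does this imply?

ΔT = Δh/(αH) = 0.034 / (2.8×10⁻⁴ × 1800) ≈ 0.06746 K

ΔT ≈ 0.0675 K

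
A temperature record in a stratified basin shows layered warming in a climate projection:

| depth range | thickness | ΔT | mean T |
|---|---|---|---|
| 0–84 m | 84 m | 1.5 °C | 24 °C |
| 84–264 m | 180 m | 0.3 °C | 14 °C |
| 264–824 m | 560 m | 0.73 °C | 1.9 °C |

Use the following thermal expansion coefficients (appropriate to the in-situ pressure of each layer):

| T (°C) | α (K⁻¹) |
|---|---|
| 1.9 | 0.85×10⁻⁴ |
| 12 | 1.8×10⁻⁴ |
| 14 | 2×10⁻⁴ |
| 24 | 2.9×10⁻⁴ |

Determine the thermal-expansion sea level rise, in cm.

Δh ≈ 8.2 cm

Layer 1 at 24 °C → α = 2.9×10⁻⁴ K⁻¹
Layer 2 at 14 °C → α = 2×10⁻⁴ K⁻¹
Layer 3 at 1.9 °C → α = 0.85×10⁻⁴ K⁻¹
84 × 2.9×10⁻⁴ × 1.5 = 0.03654 m
2×10⁻⁴ × 0.3 × 180 = 0.01080 m
0.85×10⁻⁴ × 560 × 0.73 = 0.034748 m
Δh = 0.03654 + 0.01080 + 0.034748 = 0.082088 m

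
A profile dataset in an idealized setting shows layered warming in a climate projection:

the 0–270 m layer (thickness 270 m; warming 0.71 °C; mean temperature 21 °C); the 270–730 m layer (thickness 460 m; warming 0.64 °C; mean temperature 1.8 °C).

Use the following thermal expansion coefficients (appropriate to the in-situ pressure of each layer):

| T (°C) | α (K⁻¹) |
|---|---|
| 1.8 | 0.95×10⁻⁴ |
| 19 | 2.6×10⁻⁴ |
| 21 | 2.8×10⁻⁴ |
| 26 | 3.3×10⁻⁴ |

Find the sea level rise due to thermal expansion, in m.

0.082 m of thermosteric rise

Layer 1 at 21 °C → α = 2.8×10⁻⁴ K⁻¹
Layer 2 at 1.8 °C → α = 0.95×10⁻⁴ K⁻¹
Layer 1: 270 × 2.8×10⁻⁴ × 0.71 = 0.053676 m
270–730 m: 460 × 0.95×10⁻⁴ × 0.64 = 0.027968 m
Δh = 0.053676 + 0.027968 = 0.081644 m ≈ 0.082 m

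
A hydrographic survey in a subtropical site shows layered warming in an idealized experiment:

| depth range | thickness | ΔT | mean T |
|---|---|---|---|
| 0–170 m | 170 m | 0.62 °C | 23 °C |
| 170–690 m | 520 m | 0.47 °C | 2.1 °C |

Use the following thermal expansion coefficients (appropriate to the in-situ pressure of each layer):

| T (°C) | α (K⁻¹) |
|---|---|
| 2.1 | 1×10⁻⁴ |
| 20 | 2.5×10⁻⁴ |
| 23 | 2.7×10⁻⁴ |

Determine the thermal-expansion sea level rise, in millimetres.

about 52.9 mm

Layer 1 at 23 °C → α = 2.7×10⁻⁴ K⁻¹
Layer 2 at 2.1 °C → α = 1×10⁻⁴ K⁻¹
0–170 m: 170 × 0.62 × 2.7×10⁻⁴ = 0.028458 m
520 × 0.47 × 1×10⁻⁴ = 0.02444 m
Δh = 0.028458 + 0.02444 = 0.052898 m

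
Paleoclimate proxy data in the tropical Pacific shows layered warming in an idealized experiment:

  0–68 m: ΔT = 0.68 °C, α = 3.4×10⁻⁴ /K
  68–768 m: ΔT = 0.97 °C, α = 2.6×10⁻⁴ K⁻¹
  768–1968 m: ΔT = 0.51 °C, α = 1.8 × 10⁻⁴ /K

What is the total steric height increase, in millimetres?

0.68 × 3.4×10⁻⁴ × 68 = 0.0157216 m
68–768 m: 2.6×10⁻⁴ × 0.97 × 700 = 0.17654 m
768–1968 m: 1200 × 1.8×10⁻⁴ × 0.51 = 0.11016 m
Δh = 0.0157216 + 0.17654 + 0.11016 = 0.3024216 m

302 mm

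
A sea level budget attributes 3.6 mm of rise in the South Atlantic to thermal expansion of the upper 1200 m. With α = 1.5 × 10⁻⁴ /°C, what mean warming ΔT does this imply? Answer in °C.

ΔT = Δh/(αH) = 0.0036 / (1.5×10⁻⁴ × 1200) = 0.02000 °C

about 0.0200 °C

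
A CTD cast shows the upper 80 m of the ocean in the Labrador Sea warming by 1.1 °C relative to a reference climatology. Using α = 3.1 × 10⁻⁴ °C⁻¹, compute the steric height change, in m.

Δh = αΔT·H = 3.1×10⁻⁴ × 1.1 × 80 = 0.02728 m

about 0.027 m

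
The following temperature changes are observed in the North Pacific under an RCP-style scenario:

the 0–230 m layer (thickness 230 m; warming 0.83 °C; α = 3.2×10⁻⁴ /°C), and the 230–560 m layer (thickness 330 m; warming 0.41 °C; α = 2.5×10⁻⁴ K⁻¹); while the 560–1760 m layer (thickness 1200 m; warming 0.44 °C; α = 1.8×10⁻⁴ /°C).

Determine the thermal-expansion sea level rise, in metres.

3.2×10⁻⁴ × 0.83 × 230 = 0.061088 m
230–560 m: 2.5×10⁻⁴ × 0.41 × 330 = 0.033825 m
1.8×10⁻⁴ × 0.44 × 1200 = 0.09504 m
Δh = 0.061088 + 0.033825 + 0.09504 = 0.189953 m ≈ 0.190 m

about 0.190 m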